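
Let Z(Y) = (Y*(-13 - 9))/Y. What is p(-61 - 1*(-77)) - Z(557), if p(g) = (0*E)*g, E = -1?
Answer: 22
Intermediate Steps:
p(g) = 0 (p(g) = (0*(-1))*g = 0*g = 0)
Z(Y) = -22 (Z(Y) = (Y*(-22))/Y = (-22*Y)/Y = -22)
p(-61 - 1*(-77)) - Z(557) = 0 - 1*(-22) = 0 + 22 = 22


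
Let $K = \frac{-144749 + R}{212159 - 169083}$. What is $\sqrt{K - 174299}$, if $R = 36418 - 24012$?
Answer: $\frac{i \sqrt{84362203}}{22} \approx 417.5 i$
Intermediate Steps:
$R = 12406$
$K = - \frac{1487}{484}$ ($K = \frac{-144749 + 12406}{212159 - 169083} = - \frac{132343}{43076} = \left(-132343\right) \frac{1}{43076} = - \frac{1487}{484} \approx -3.0723$)
$\sqrt{K - 174299} = \sqrt{- \frac{1487}{484} - 174299} = \sqrt{- \frac{84362203}{484}} = \frac{i \sqrt{84362203}}{22}$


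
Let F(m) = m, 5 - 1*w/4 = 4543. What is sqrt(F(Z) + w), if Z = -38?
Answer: I*sqrt(18190) ≈ 134.87*I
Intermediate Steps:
w = -18152 (w = 20 - 4*4543 = 20 - 18172 = -18152)
sqrt(F(Z) + w) = sqrt(-38 - 18152) = sqrt(-18190) = I*sqrt(18190)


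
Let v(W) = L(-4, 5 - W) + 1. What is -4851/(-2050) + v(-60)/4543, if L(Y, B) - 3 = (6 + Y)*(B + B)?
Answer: 2052663/846650 ≈ 2.4245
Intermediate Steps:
L(Y, B) = 3 + 2*B*(6 + Y) (L(Y, B) = 3 + (6 + Y)*(B + B) = 3 + (6 + Y)*(2*B) = 3 + 2*B*(6 + Y))
v(W) = 24 - 4*W (v(W) = (3 + 12*(5 - W) + 2*(5 - W)*(-4)) + 1 = (3 + (60 - 12*W) + (-40 + 8*W)) + 1 = (23 - 4*W) + 1 = 24 - 4*W)
-4851/(-2050) + v(-60)/4543 = -4851/(-2050) + (24 - 4*(-60))/4543 = -4851*(-1/2050) + (24 + 240)*(1/4543) = 4851/2050 + 264*(1/4543) = 4851/2050 + 24/413 = 2052663/846650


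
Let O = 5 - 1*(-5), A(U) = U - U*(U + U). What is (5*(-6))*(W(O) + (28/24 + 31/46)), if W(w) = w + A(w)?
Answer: 122930/23 ≈ 5344.8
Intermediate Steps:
A(U) = U - 2*U² (A(U) = U - U*2*U = U - 2*U²)
O = 10 (O = 5 + 5 = 10)
W(w) = w + w*(1 - 2*w)
(5*(-6))*(W(O) + (28/24 + 31/46)) = (5*(-6))*(2*10*(1 - 1*10) + (28/24 + 31/46)) = -30*(2*10*(1 - 10) + (28*(1/24) + 31*(1/46))) = -30*(2*10*(-9) + (7/6 + 31/46)) = -30*(-180 + 127/69) = -30*(-12293/69) = 122930/23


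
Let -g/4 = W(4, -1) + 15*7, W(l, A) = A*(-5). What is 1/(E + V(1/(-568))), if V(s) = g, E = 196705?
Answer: 1/196265 ≈ 5.0951e-6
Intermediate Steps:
W(l, A) = -5*A
g = -440 (g = -4*(-5*(-1) + 15*7) = -4*(5 + 105) = -4*110 = -440)
V(s) = -440
1/(E + V(1/(-568))) = 1/(196705 - 440) = 1/196265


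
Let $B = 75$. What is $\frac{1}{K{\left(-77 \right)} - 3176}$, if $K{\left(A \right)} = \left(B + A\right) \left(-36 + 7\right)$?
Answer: $- \frac{1}{3118} \approx -0.00032072$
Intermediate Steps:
$K{\left(A \right)} = -2175 - 29 A$ ($K{\left(A \right)} = \left(75 + A\right) \left(-36 + 7\right) = \left(75 + A\right) \left(-29\right) = -2175 - 29 A$)
$\frac{1}{K{\left(-77 \right)} - 3176} = \frac{1}{\left(-2175 - -2233\right) - 3176} = \frac{1}{\left(-2175 + 2233\right) - 3176} = \frac{1}{58 - 3176} = \frac{1}{-3118} = - \frac{1}{3118}$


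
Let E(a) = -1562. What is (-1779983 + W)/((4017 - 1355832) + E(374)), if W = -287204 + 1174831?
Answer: 892356/1353377 ≈ 0.65936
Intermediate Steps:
W = 887627
(-1779983 + W)/((4017 - 1355832) + E(374)) = (-1779983 + 887627)/((4017 - 1355832) - 1562) = -892356/(-1351815 - 1562) = -892356/(-1353377) = -892356*(-1/1353377) = 892356/1353377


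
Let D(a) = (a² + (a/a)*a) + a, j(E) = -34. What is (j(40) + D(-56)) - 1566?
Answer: 1424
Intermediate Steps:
D(a) = a² + 2*a (D(a) = (a² + 1*a) + a = (a² + a) + a = (a + a²) + a = a² + 2*a)
(j(40) + D(-56)) - 1566 = (-34 - 56*(2 - 56)) - 1566 = (-34 - 56*(-54)) - 1566 = (-34 + 3024) - 1566 = 2990 - 1566 = 1424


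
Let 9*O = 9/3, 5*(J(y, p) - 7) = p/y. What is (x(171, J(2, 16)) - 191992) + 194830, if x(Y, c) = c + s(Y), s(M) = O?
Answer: 42704/15 ≈ 2846.9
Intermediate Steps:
J(y, p) = 7 + p/(5*y) (J(y, p) = 7 + (p/y)/5 = 7 + p/(5*y))
O = ⅓ (O = (9/3)/9 = (9*(⅓))/9 = (⅑)*3 = ⅓ ≈ 0.33333)
s(M) = ⅓
x(Y, c) = ⅓ + c (x(Y, c) = c + ⅓ = ⅓ + c)
(x(171, J(2, 16)) - 191992) + 194830 = ((⅓ + (7 + (⅕)*16/2)) - 191992) + 194830 = ((⅓ + (7 + (⅕)*16*(½))) - 191992) + 194830 = ((⅓ + (7 + 8/5)) - 191992) + 194830 = ((⅓ + 43/5) - 191992) + 194830 = (134/15 - 191992) + 194830 = -2879746/15 + 194830 = 42704/15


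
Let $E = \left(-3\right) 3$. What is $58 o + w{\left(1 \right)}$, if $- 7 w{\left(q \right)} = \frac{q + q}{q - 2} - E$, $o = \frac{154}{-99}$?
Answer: $- \frac{821}{9} \approx -91.222$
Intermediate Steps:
$E = -9$
$o = - \frac{14}{9}$ ($o = 154 \left(- \frac{1}{99}\right) = - \frac{14}{9} \approx -1.5556$)
$w{\left(q \right)} = - \frac{9}{7} - \frac{2 q}{7 \left(-2 + q\right)}$ ($w{\left(q \right)} = - \frac{\frac{q + q}{q - 2} - -9}{7} = - \frac{\frac{2 q}{-2 + q} + 9}{7} = - \frac{9 + \frac{2 q}{-2 + q}}{7} = - \frac{9}{7} - \frac{2 q}{7 \left(-2 + q\right)}$)
$58 o + w{\left(1 \right)} = 58 \left(- \frac{14}{9}\right) + \frac{18 - 11}{7 \left(-2 + 1\right)} = - \frac{812}{9} + \frac{18 - 11}{7 \left(-1\right)} = - \frac{812}{9} + \frac{1}{7} \left(-1\right) 7 = - \frac{812}{9} - 1 = - \frac{821}{9}$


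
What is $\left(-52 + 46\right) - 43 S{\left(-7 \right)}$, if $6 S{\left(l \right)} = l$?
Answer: $\frac{265}{6} \approx 44.167$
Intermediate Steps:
$S{\left(l \right)} = \frac{l}{6}$
$\left(-52 + 46\right) - 43 S{\left(-7 \right)} = \left(-52 + 46\right) - 43 \cdot \frac{1}{6} \left(-7\right) = -6 - - \frac{301}{6} = -6 + \frac{301}{6} = \frac{265}{6}$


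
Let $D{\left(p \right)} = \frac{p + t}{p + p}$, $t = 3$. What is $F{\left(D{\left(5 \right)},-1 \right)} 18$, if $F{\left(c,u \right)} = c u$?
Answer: $- \frac{72}{5} \approx -14.4$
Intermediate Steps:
$D{\left(p \right)} = \frac{3 + p}{2 p}$ ($D{\left(p \right)} = \frac{p + 3}{p + p} = \frac{3 + p}{2 p}$)
$F{\left(D{\left(5 \right)},-1 \right)} 18 = \frac{3 + 5}{2 \cdot 5} \left(-1\right) 18 = \frac{1}{2} \cdot \frac{1}{5} \cdot 8 \left(-1\right) 18 = \frac{4}{5} \left(-1\right) 18 = \left(- \frac{4}{5}\right) 18 = - \frac{72}{5}$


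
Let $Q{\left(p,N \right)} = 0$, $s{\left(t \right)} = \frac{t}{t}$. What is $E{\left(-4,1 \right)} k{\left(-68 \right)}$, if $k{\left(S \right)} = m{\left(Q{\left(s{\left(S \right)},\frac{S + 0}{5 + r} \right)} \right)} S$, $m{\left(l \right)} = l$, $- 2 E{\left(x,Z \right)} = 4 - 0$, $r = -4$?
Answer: $0$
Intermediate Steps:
$s{\left(t \right)} = 1$
$E{\left(x,Z \right)} = -2$ ($E{\left(x,Z \right)} = - \frac{4 - 0}{2} = - \frac{4 + 0}{2} = \left(- \frac{1}{2}\right) 4 = -2$)
$k{\left(S \right)} = 0$ ($k{\left(S \right)} = 0 S = 0$)
$E{\left(-4,1 \right)} k{\left(-68 \right)} = \left(-2\right) 0 = 0$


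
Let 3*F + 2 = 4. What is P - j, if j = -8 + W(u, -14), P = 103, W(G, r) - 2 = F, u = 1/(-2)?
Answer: 325/3 ≈ 108.33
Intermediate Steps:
F = 2/3 (F = -2/3 + (1/3)*4 = -2/3 + 4/3 = 2/3 ≈ 0.66667)
u = -1/2 ≈ -0.50000
W(G, r) = 8/3 (W(G, r) = 2 + 2/3 = 8/3)
j = -16/3 (j = -8 + 8/3 = -16/3 ≈ -5.3333)
P - j = 103 - 1*(-16/3) = 103 + 16/3 = 325/3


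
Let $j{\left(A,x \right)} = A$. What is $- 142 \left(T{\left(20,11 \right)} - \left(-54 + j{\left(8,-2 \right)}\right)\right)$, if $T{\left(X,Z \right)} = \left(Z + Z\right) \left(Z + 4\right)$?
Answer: $-53392$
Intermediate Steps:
$T{\left(X,Z \right)} = 2 Z \left(4 + Z\right)$
$- 142 \left(T{\left(20,11 \right)} - \left(-54 + j{\left(8,-2 \right)}\right)\right) = - 142 \left(2 \cdot 11 \left(4 + 11\right) + \left(54 - 8\right)\right) = - 142 \left(2 \cdot 11 \cdot 15 + \left(54 - 8\right)\right) = - 142 \left(330 + 46\right) = \left(-142\right) 376 = -53392$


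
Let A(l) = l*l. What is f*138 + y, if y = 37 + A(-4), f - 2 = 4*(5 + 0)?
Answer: 3089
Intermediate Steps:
f = 22 (f = 2 + 4*(5 + 0) = 2 + 4*5 = 2 + 20 = 22)
A(l) = l**2
y = 53 (y = 37 + (-4)**2 = 37 + 16 = 53)
f*138 + y = 22*138 + 53 = 3036 + 53 = 3089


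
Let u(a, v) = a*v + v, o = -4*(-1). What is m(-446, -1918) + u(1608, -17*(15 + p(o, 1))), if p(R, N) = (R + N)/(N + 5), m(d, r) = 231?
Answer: -2597149/6 ≈ -4.3286e+5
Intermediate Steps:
o = 4
p(R, N) = (N + R)/(5 + N)
u(a, v) = v + a*v
m(-446, -1918) + u(1608, -17*(15 + p(o, 1))) = 231 + (-17*(15 + (1 + 4)/(5 + 1)))*(1 + 1608) = 231 - 17*(15 + 5/6)*1609 = 231 - 17*(15 + (⅙)*5)*1609 = 231 - 17*(15 + ⅚)*1609 = 231 - 17*95/6*1609 = 231 - 1615/6*1609 = 231 - 2598535/6 = -2597149/6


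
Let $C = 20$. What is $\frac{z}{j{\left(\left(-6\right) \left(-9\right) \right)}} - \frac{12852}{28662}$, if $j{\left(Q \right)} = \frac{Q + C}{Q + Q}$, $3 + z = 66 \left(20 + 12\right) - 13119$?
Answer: $- \frac{167070402}{10397} \approx -16069.0$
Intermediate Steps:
$z = -11010$ ($z = -3 + \left(66 \left(20 + 12\right) - 13119\right) = -3 + \left(66 \cdot 32 - 13119\right) = -3 + \left(2112 - 13119\right) = -3 - 11007 = -11010$)
$j{\left(Q \right)} = \frac{20 + Q}{2 Q}$ ($j{\left(Q \right)} = \frac{Q + 20}{Q + Q} = \frac{20 + Q}{2 Q}$)
$\frac{z}{j{\left(\left(-6\right) \left(-9\right) \right)}} - \frac{12852}{28662} = - \frac{11010}{\frac{1}{2} \frac{1}{\left(-6\right) \left(-9\right)} \left(20 - -54\right)} - \frac{12852}{28662} = - \frac{11010}{\frac{1}{2} \cdot \frac{1}{54} \left(20 + 54\right)} - \frac{126}{281} = - \frac{11010}{\frac{1}{2} \cdot \frac{1}{54} \cdot 74} - \frac{126}{281} = - \frac{11010}{\frac{37}{54}} - \frac{126}{281} = \left(-11010\right) \frac{54}{37} - \frac{126}{281} = - \frac{594540}{37} - \frac{126}{281} = - \frac{167070402}{10397}$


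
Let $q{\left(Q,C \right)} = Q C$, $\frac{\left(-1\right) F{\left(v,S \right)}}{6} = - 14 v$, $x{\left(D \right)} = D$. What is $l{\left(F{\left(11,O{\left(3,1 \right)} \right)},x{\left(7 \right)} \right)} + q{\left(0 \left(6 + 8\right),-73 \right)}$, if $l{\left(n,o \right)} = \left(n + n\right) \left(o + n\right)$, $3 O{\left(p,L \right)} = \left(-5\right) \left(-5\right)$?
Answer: $1720488$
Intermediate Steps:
$O{\left(p,L \right)} = \frac{25}{3}$ ($O{\left(p,L \right)} = \frac{\left(-5\right) \left(-5\right)}{3} = \frac{1}{3} \cdot 25 = \frac{25}{3}$)
$F{\left(v,S \right)} = 84 v$ ($F{\left(v,S \right)} = - 6 \left(- 14 v\right) = 84 v$)
$l{\left(n,o \right)} = 2 n \left(n + o\right)$
$q{\left(Q,C \right)} = C Q$
$l{\left(F{\left(11,O{\left(3,1 \right)} \right)},x{\left(7 \right)} \right)} + q{\left(0 \left(6 + 8\right),-73 \right)} = 2 \cdot 84 \cdot 11 \left(84 \cdot 11 + 7\right) - 73 \cdot 0 \left(6 + 8\right) = 2 \cdot 924 \left(924 + 7\right) - 73 \cdot 0 \cdot 14 = 2 \cdot 924 \cdot 931 - 0 = 1720488 + 0 = 1720488$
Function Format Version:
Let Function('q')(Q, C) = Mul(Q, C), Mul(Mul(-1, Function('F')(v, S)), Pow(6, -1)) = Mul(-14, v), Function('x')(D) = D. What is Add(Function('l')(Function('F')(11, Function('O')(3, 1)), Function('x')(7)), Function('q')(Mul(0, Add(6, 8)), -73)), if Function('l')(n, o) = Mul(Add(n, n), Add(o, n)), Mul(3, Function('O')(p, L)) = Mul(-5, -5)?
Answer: 1720488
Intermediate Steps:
Function('O')(p, L) = Rational(25, 3) (Function('O')(p, L) = Mul(Rational(1, 3), Mul(-5, -5)) = Mul(Rational(1, 3), 25) = Rational(25, 3))
Function('F')(v, S) = Mul(84, v) (Function('F')(v, S) = Mul(-6, Mul(-14, v)) = Mul(84, v))
Function('l')(n, o) = Mul(2, n, Add(n, o)) (Function('l')(n, o) = Mul(Mul(2, n), Add(n, o)) = Mul(2, n, Add(n, o)))
Function('q')(Q, C) = Mul(C, Q)
Add(Function('l')(Function('F')(11, Function('O')(3, 1)), Function('x')(7)), Function('q')(Mul(0, Add(6, 8)), -73)) = Add(Mul(2, Mul(84, 11), Add(Mul(84, 11), 7)), Mul(-73, Mul(0, Add(6, 8)))) = Add(Mul(2, 924, Add(924, 7)), Mul(-73, Mul(0, 14))) = Add(Mul(2, 924, 931), Mul(-73, 0)) = Add(1720488, 0) = 1720488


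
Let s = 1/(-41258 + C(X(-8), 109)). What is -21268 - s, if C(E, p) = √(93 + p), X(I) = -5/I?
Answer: -18101432576879/851111181 + √202/1702222362 ≈ -21268.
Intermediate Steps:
s = 1/(-41258 + √202) (s = 1/(-41258 + √(93 + 109)) = 1/(-41258 + √202) ≈ -2.4246e-5)
-21268 - s = -21268 - (-20629/851111181 - √202/1702222362) = -21268 + (20629/851111181 + √202/1702222362) = -18101432576879/851111181 + √202/1702222362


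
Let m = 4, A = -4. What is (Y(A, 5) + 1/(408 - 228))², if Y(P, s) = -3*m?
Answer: 4661281/32400 ≈ 143.87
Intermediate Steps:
Y(P, s) = -12 (Y(P, s) = -3*4 = -12)
(Y(A, 5) + 1/(408 - 228))² = (-12 + 1/(408 - 228))² = (-12 + 1/180)² = (-2159/180)² = 4661281/32400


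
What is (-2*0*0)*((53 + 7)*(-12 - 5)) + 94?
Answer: 94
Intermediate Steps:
(-2*0*0)*((53 + 7)*(-12 - 5)) + 94 = (0*0)*(60*(-17)) + 94 = 0*(-1020) + 94 = 0 + 94 = 94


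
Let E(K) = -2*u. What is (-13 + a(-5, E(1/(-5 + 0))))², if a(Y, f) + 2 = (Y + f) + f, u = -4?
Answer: 16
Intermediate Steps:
E(K) = 8 (E(K) = -2*(-4) = 8)
a(Y, f) = -2 + Y + 2*f (a(Y, f) = -2 + ((Y + f) + f) = -2 + (Y + 2*f) = -2 + Y + 2*f)
(-13 + a(-5, E(1/(-5 + 0))))² = (-13 + (-2 - 5 + 2*8))² = (-13 + (-2 - 5 + 16))² = (-13 + 9)² = (-4)² = 16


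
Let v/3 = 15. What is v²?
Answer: 2025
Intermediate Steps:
v = 45 (v = 3*15 = 45)
v² = 45² = 2025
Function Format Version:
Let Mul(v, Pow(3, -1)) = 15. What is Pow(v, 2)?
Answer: 2025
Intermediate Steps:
v = 45 (v = Mul(3, 15) = 45)
Pow(v, 2) = Pow(45, 2) = 2025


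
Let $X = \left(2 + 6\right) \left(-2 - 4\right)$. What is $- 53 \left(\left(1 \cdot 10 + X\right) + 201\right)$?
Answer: $-8639$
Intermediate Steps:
$X = -48$ ($X = 8 \left(-6\right) = -48$)
$- 53 \left(\left(1 \cdot 10 + X\right) + 201\right) = - 53 \left(\left(1 \cdot 10 - 48\right) + 201\right) = - 53 \left(\left(10 - 48\right) + 201\right) = - 53 \left(-38 + 201\right) = \left(-53\right) 163 = -8639$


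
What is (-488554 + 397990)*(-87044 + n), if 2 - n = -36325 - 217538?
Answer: -15107977044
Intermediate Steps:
n = 253865 (n = 2 - (-36325 - 217538) = 2 - 1*(-253863) = 2 + 253863 = 253865)
(-488554 + 397990)*(-87044 + n) = (-488554 + 397990)*(-87044 + 253865) = -90564*166821 = -15107977044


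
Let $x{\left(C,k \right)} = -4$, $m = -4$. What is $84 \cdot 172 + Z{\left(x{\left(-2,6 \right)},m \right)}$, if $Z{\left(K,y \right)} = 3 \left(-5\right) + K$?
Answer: $14429$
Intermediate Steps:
$Z{\left(K,y \right)} = -15 + K$
$84 \cdot 172 + Z{\left(x{\left(-2,6 \right)},m \right)} = 84 \cdot 172 - 19 = 14448 - 19 = 14429$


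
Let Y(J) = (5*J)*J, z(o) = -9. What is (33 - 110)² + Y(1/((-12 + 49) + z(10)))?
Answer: 4648341/784 ≈ 5929.0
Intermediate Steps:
Y(J) = 5*J²
(33 - 110)² + Y(1/((-12 + 49) + z(10))) = (33 - 110)² + 5*(1/((-12 + 49) - 9))² = (-77)² + 5*(1/(37 - 9))² = 5929 + 5*(1/28)² = 5929 + 5*(1/784) = 5929 + 5/784 = 4648341/784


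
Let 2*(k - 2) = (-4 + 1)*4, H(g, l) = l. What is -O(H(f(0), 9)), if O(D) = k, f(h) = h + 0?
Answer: 4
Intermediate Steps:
f(h) = h
k = -4 (k = 2 + ((-4 + 1)*4)/2 = 2 + (-3*4)/2 = 2 + (½)*(-12) = 2 - 6 = -4)
O(D) = -4
-O(H(f(0), 9)) = -1*(-4) = 4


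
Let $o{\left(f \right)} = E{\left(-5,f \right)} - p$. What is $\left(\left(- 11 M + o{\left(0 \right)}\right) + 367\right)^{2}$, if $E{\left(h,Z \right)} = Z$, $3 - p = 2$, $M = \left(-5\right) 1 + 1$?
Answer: $168100$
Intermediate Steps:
$M = -4$ ($M = -5 + 1 = -4$)
$p = 1$ ($p = 3 - 2 = 1$)
$o{\left(f \right)} = -1 + f$ ($o{\left(f \right)} = f - 1 = -1 + f$)
$\left(\left(- 11 M + o{\left(0 \right)}\right) + 367\right)^{2} = \left(\left(\left(-11\right) \left(-4\right) + \left(-1 + 0\right)\right) + 367\right)^{2} = \left(\left(44 - 1\right) + 367\right)^{2} = \left(43 + 367\right)^{2} = 410^{2} = 168100$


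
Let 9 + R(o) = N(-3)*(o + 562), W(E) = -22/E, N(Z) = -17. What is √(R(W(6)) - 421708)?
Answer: I*√3880878/3 ≈ 656.67*I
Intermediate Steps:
R(o) = -9563 - 17*o (R(o) = -9 - 17*(o + 562) = -9 - 17*(562 + o) = -9 + (-9554 - 17*o) = -9563 - 17*o)
√(R(W(6)) - 421708) = √((-9563 - (-374)/6) - 421708) = √((-9563 - 17*(-11/3)) - 421708) = √((-9563 + 187/3) - 421708) = √(-28502/3 - 421708) = √(-1293626/3) = I*√3880878/3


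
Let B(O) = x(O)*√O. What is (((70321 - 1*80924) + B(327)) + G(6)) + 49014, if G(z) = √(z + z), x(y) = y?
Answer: 38411 + 2*√3 + 327*√327 ≈ 44328.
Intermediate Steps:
B(O) = O^(3/2) (B(O) = O*√O = O^(3/2))
G(z) = √2*√z (G(z) = √(2*z) = √2*√z)
(((70321 - 1*80924) + B(327)) + G(6)) + 49014 = (((70321 - 1*80924) + 327^(3/2)) + √2*√6) + 49014 = (((70321 - 80924) + 327*√327) + 2*√3) + 49014 = ((-10603 + 327*√327) + 2*√3) + 49014 = (-10603 + 2*√3 + 327*√327) + 49014 = 38411 + 2*√3 + 327*√327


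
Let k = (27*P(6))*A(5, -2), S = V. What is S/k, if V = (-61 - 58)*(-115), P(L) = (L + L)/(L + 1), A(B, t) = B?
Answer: 19159/324 ≈ 59.133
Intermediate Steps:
P(L) = 2*L/(1 + L) (P(L) = (2*L)/(1 + L) = 2*L/(1 + L))
V = 13685 (V = -119*(-115) = 13685)
S = 13685
k = 1620/7 (k = (27*(2*6/(1 + 6)))*5 = (27*(2*6/7))*5 = (27*(2*6*(1/7)))*5 = (27*(12/7))*5 = (324/7)*5 = 1620/7 ≈ 231.43)
S/k = 13685/(1620/7) = 13685*(7/1620) = 19159/324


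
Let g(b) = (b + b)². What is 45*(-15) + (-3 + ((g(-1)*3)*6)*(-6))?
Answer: -1110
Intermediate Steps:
g(b) = 4*b² (g(b) = (2*b)² = 4*b²)
45*(-15) + (-3 + ((g(-1)*3)*6)*(-6)) = 45*(-15) + (-3 + (((4*(-1)²)*3)*6)*(-6)) = -675 + (-3 + (((4*1)*3)*6)*(-6)) = -675 + (-3 + ((4*3)*6)*(-6)) = -675 + (-3 + (12*6)*(-6)) = -675 + (-3 + 72*(-6)) = -675 + (-3 - 432) = -675 - 435 = -1110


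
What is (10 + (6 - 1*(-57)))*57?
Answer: 4161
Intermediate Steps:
(10 + (6 - 1*(-57)))*57 = (10 + (6 + 57))*57 = (10 + 63)*57 = 73*57 = 4161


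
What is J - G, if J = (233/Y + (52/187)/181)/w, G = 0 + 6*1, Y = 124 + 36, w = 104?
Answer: -3371389809/563214080 ≈ -5.9860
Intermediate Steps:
Y = 160
G = 6 (G = 0 + 6 = 6)
J = 7894671/563214080 (J = (233/160 + (52/187)/181)/104 = (233*(1/160) + (52*(1/187))*(1/181))*(1/104) = (233/160 + (52/187)*(1/181))*(1/104) = (233/160 + 52/33847)*(1/104) = (7894671/5415520)*(1/104) = 7894671/563214080 ≈ 0.014017)
J - G = 7894671/563214080 - 1*6 = 7894671/563214080 - 6 = -3371389809/563214080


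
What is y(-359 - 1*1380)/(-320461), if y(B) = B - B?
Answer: 0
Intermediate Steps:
y(B) = 0
y(-359 - 1*1380)/(-320461) = 0/(-320461) = 0*(-1/320461) = 0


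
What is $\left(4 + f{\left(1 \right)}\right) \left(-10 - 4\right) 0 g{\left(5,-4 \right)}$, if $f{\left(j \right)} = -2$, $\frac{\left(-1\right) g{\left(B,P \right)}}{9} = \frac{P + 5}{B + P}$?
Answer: $0$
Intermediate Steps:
$g{\left(B,P \right)} = - \frac{9 \left(5 + P\right)}{B + P}$ ($g{\left(B,P \right)} = - 9 \frac{P + 5}{B + P} = - 9 \frac{5 + P}{B + P} = - \frac{9 \left(5 + P\right)}{B + P}$)
$\left(4 + f{\left(1 \right)}\right) \left(-10 - 4\right) 0 g{\left(5,-4 \right)} = \left(4 - 2\right) \left(-10 - 4\right) 0 \frac{9 \left(-5 - -4\right)}{5 - 4} = 2 \left(-14\right) 0 \frac{9 \left(-5 + 4\right)}{1} = \left(-28\right) 0 \cdot 9 \cdot 1 \left(-1\right) = 0 \left(-9\right) = 0$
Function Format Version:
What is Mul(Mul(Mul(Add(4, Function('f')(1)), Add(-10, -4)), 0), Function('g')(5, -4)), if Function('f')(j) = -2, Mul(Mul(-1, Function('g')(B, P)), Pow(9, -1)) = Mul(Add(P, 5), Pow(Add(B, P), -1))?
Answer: 0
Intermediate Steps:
Function('g')(B, P) = Mul(-9, Pow(Add(B, P), -1), Add(5, P)) (Function('g')(B, P) = Mul(-9, Mul(Add(P, 5), Pow(Add(B, P), -1))) = Mul(-9, Mul(Add(5, P), Pow(Add(B, P), -1))) = Mul(-9, Mul(Pow(Add(B, P), -1), Add(5, P))) = Mul(-9, Pow(Add(B, P), -1), Add(5, P)))
Mul(Mul(Mul(Add(4, Function('f')(1)), Add(-10, -4)), 0), Function('g')(5, -4)) = Mul(Mul(Mul(Add(4, -2), Add(-10, -4)), 0), Mul(9, Pow(Add(5, -4), -1), Add(-5, Mul(-1, -4)))) = Mul(Mul(Mul(2, -14), 0), Mul(9, Pow(1, -1), Add(-5, 4))) = Mul(Mul(-28, 0), Mul(9, 1, -1)) = Mul(0, -9) = 0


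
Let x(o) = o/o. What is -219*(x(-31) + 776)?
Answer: -170163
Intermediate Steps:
x(o) = 1
-219*(x(-31) + 776) = -219*(1 + 776) = -219*777 = -170163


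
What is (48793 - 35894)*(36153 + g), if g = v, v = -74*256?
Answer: 221978891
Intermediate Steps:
v = -18944
g = -18944
(48793 - 35894)*(36153 + g) = (48793 - 35894)*(36153 - 18944) = 12899*17209 = 221978891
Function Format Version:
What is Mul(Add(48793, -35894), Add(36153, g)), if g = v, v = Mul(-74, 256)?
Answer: 221978891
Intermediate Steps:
v = -18944
g = -18944
Mul(Add(48793, -35894), Add(36153, g)) = Mul(Add(48793, -35894), Add(36153, -18944)) = Mul(12899, 17209) = 221978891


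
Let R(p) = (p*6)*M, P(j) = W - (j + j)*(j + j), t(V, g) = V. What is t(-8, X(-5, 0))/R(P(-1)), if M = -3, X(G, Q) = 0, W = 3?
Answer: -4/9 ≈ -0.44444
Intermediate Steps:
P(j) = 3 - 4*j**2 (P(j) = 3 - (j + j)*(j + j) = 3 - 2*j*2*j = 3 - 4*j**2)
R(p) = -18*p (R(p) = (p*6)*(-3) = (6*p)*(-3) = -18*p)
t(-8, X(-5, 0))/R(P(-1)) = -8*(-1/(18*(3 - 4*(-1)**2))) = -8*(-1/(18*(3 - 4*1))) = -8*(-1/(18*(3 - 4))) = -8/((-18*(-1))) = -8/18 = -8*1/18 = -4/9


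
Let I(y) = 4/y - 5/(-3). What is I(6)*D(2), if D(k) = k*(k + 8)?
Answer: 140/3 ≈ 46.667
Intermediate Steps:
D(k) = k*(8 + k)
I(y) = 5/3 + 4/y (I(y) = 4/y - 5*(-1/3) = 4/y + 5/3 = 5/3 + 4/y)
I(6)*D(2) = (5/3 + 4/6)*(2*(8 + 2)) = (5/3 + 4*(1/6))*(2*10) = (5/3 + 2/3)*20 = (7/3)*20 = 140/3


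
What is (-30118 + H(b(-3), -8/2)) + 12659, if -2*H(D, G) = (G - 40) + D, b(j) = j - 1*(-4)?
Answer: -34875/2 ≈ -17438.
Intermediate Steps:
b(j) = 4 + j (b(j) = j + 4 = 4 + j)
H(D, G) = 20 - D/2 - G/2 (H(D, G) = -((G - 40) + D)/2 = -((-40 + G) + D)/2 = -(-40 + D + G)/2 = 20 - D/2 - G/2)
(-30118 + H(b(-3), -8/2)) + 12659 = (-30118 + (20 - (4 - 3)/2 - (-4)/2)) + 12659 = (-30118 + (20 - 1/2*1 - (-4)/2)) + 12659 = (-30118 + (20 - 1/2 - 1/2*(-4))) + 12659 = (-30118 + (20 - 1/2 + 2)) + 12659 = (-30118 + 43/2) + 12659 = -60193/2 + 12659 = -34875/2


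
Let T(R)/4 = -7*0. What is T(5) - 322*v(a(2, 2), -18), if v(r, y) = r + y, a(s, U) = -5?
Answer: 7406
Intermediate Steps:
T(R) = 0 (T(R) = 4*(-7*0) = 4*0 = 0)
T(5) - 322*v(a(2, 2), -18) = 0 - 322*(-5 - 18) = 0 - 322*(-23) = 0 + 7406 = 7406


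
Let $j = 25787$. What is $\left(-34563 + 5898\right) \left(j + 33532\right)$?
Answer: $-1700379135$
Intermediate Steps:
$\left(-34563 + 5898\right) \left(j + 33532\right) = \left(-34563 + 5898\right) \left(25787 + 33532\right) = \left(-28665\right) 59319 = -1700379135$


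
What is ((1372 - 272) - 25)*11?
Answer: 11825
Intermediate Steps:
((1372 - 272) - 25)*11 = (1100 - 25)*11 = 1075*11 = 11825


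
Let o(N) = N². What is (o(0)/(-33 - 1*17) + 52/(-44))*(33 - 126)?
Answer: 1209/11 ≈ 109.91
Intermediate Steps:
(o(0)/(-33 - 1*17) + 52/(-44))*(33 - 126) = (0²/(-33 - 1*17) + 52/(-44))*(33 - 126) = (0/(-33 - 17) + 52*(-1/44))*(-93) = (0/(-50) - 13/11)*(-93) = (0*(-1/50) - 13/11)*(-93) = (0 - 13/11)*(-93) = -13/11*(-93) = 1209/11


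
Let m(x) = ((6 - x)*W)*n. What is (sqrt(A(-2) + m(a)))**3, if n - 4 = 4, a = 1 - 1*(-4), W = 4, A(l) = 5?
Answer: 37*sqrt(37) ≈ 225.06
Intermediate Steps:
a = 5 (a = 1 + 4 = 5)
n = 8 (n = 4 + 4 = 8)
m(x) = 192 - 32*x (m(x) = ((6 - x)*4)*8 = (24 - 4*x)*8 = 192 - 32*x)
(sqrt(A(-2) + m(a)))**3 = (sqrt(5 + (192 - 32*5)))**3 = (sqrt(5 + (192 - 160)))**3 = (sqrt(5 + 32))**3 = (sqrt(37))**3 = 37*sqrt(37)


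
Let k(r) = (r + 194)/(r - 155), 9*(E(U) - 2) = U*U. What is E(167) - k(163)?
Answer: 220043/72 ≈ 3056.2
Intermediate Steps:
E(U) = 2 + U²/9 (E(U) = 2 + (U*U)/9 = 2 + U²/9)
k(r) = (194 + r)/(-155 + r)
E(167) - k(163) = (2 + (⅑)*167²) - (194 + 163)/(-155 + 163) = (2 + (⅑)*27889) - 357/8 = (2 + 27889/9) - 357/8 = 27907/9 - 1*357/8 = 27907/9 - 357/8 = 220043/72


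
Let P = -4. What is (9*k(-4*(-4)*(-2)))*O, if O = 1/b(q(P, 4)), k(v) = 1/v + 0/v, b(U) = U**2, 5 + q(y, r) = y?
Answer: -1/288 ≈ -0.0034722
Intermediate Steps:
q(y, r) = -5 + y
k(v) = 1/v (k(v) = 1/v + 0 = 1/v)
O = 1/81 (O = 1/((-5 - 4)**2) = 1/((-9)**2) = 1/81 ≈ 0.012346)
(9*k(-4*(-4)*(-2)))*O = (9/((-4*(-4)*(-2))))*(1/81) = (9/((16*(-2))))*(1/81) = (9/(-32))*(1/81) = (9*(-1/32))*(1/81) = -9/32*1/81 = -1/288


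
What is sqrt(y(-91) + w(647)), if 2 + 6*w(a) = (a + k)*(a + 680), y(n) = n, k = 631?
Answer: sqrt(2543037)/3 ≈ 531.56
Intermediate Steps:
w(a) = -1/3 + (631 + a)*(680 + a)/6 (w(a) = -1/3 + ((a + 631)*(a + 680))/6 = -1/3 + ((631 + a)*(680 + a))/6 = -1/3 + (631 + a)*(680 + a)/6)
sqrt(y(-91) + w(647)) = sqrt(-91 + (71513 + (1/6)*647**2 + (437/2)*647)) = sqrt(-91 + (71513 + (1/6)*418609 + 282739/2)) = sqrt(-91 + (71513 + 418609/6 + 282739/2)) = sqrt(-91 + 847952/3) = sqrt(847679/3) = sqrt(2543037)/3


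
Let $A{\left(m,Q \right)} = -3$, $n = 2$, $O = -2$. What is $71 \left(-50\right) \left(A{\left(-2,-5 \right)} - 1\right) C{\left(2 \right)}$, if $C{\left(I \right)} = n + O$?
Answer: $0$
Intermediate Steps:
$C{\left(I \right)} = 0$ ($C{\left(I \right)} = 2 - 2 = 0$)
$71 \left(-50\right) \left(A{\left(-2,-5 \right)} - 1\right) C{\left(2 \right)} = 71 \left(-50\right) \left(-3 - 1\right) 0 = - 3550 \left(\left(-4\right) 0\right) = \left(-3550\right) 0 = 0$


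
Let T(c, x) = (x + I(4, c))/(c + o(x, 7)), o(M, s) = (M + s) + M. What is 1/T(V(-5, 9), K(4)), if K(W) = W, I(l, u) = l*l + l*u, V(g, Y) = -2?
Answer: 13/12 ≈ 1.0833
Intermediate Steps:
o(M, s) = s + 2*M
I(l, u) = l² + l*u
T(c, x) = (16 + x + 4*c)/(7 + c + 2*x) (T(c, x) = (x + 4*(4 + c))/(c + (7 + 2*x)) = (x + (16 + 4*c))/(7 + c + 2*x) = (16 + x + 4*c)/(7 + c + 2*x))
1/T(V(-5, 9), K(4)) = 1/((16 + 4 + 4*(-2))/(7 - 2 + 2*4)) = 1/((16 + 4 - 8)/(7 - 2 + 8)) = 1/(12/13) = 13/12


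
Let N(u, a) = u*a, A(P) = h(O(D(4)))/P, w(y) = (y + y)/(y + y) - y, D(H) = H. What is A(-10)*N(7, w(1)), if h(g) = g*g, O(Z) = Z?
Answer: 0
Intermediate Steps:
h(g) = g²
w(y) = 1 - y (w(y) = (2*y)/((2*y)) - y = (2*y)*(1/(2*y)) - y = 1 - y)
A(P) = 16/P (A(P) = 4²/P = 16/P)
N(u, a) = a*u
A(-10)*N(7, w(1)) = (16/(-10))*((1 - 1*1)*7) = (16*(-⅒))*((1 - 1)*7) = -0*7 = -8/5*0 = 0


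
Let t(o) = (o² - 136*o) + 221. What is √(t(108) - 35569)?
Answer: 2*I*√9593 ≈ 195.89*I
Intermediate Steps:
t(o) = 221 + o² - 136*o
√(t(108) - 35569) = √((221 + 108² - 136*108) - 35569) = √((221 + 11664 - 14688) - 35569) = √(-2803 - 35569) = √(-38372) = 2*I*√9593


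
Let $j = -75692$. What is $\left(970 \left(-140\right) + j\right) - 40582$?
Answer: $-252074$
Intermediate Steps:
$\left(970 \left(-140\right) + j\right) - 40582 = \left(970 \left(-140\right) - 75692\right) - 40582 = \left(-135800 - 75692\right) - 40582 = -211492 - 40582 = -252074$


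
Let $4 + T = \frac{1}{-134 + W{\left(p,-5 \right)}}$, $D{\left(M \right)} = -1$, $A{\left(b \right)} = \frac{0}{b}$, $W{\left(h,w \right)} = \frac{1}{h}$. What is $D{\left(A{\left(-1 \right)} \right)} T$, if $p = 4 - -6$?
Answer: $\frac{5366}{1339} \approx 4.0075$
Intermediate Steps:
$p = 10$ ($p = 4 + 6 = 10$)
$A{\left(b \right)} = 0$
$T = - \frac{5366}{1339}$ ($T = -4 + \frac{1}{-134 + \frac{1}{10}} = -4 + \frac{1}{- \frac{1339}{10}} = -4 - \frac{10}{1339} = - \frac{5366}{1339} \approx -4.0075$)
$D{\left(A{\left(-1 \right)} \right)} T = \left(-1\right) \left(- \frac{5366}{1339}\right) = \frac{5366}{1339}$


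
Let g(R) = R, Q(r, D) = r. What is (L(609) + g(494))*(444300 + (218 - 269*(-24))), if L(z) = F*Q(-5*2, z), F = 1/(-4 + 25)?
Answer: 4673894536/21 ≈ 2.2257e+8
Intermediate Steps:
F = 1/21 ≈ 0.047619
L(z) = -10/21 (L(z) = (-5*2)/21 = (1/21)*(-10) = -10/21)
(L(609) + g(494))*(444300 + (218 - 269*(-24))) = (-10/21 + 494)*(444300 + (218 - 269*(-24))) = 10364*(444300 + (218 + 6456))/21 = 10364*(444300 + 6674)/21 = (10364/21)*450974 = 4673894536/21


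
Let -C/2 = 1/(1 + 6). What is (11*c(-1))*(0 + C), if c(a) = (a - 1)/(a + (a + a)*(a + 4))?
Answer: -44/49 ≈ -0.89796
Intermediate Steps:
C = -2/7 (C = -2/(1 + 6) = -2/7 ≈ -0.28571)
c(a) = (-1 + a)/(a + 2*a*(4 + a)) (c(a) = (-1 + a)/(a + (2*a)*(4 + a)) = (-1 + a)/(a + 2*a*(4 + a)))
(11*c(-1))*(0 + C) = (11*((-1 - 1)/((-1)*(9 + 2*(-1)))))*(0 - 2/7) = (11*(-1*(-2)/(9 - 2)))*(-2/7) = (11*(-1*(-2)/7))*(-2/7) = (11*(-1*⅐*(-2)))*(-2/7) = (11*(2/7))*(-2/7) = (22/7)*(-2/7) = -44/49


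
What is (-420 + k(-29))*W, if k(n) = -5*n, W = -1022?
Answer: 281050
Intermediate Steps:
(-420 + k(-29))*W = (-420 - 5*(-29))*(-1022) = (-420 + 145)*(-1022) = -275*(-1022) = 281050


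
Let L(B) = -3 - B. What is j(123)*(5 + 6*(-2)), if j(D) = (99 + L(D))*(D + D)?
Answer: 46494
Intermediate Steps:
j(D) = 2*D*(96 - D) (j(D) = (99 + (-3 - D))*(D + D) = (96 - D)*(2*D) = 2*D*(96 - D))
j(123)*(5 + 6*(-2)) = (2*123*(96 - 1*123))*(5 + 6*(-2)) = (2*123*(96 - 123))*(5 - 12) = (2*123*(-27))*(-7) = -6642*(-7) = 46494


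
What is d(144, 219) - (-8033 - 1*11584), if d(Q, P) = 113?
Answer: 19730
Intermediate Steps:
d(144, 219) - (-8033 - 1*11584) = 113 - (-8033 - 1*11584) = 113 - (-8033 - 11584) = 113 - 1*(-19617) = 113 + 19617 = 19730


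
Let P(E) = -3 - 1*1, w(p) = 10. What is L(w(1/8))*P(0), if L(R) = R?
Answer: -40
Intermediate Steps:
P(E) = -4 (P(E) = -3 - 1 = -4)
L(w(1/8))*P(0) = 10*(-4) = -40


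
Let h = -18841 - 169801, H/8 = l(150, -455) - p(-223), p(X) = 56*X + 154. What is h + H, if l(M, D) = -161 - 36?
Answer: -91546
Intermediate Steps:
p(X) = 154 + 56*X
l(M, D) = -197
H = 97096 (H = 8*(-197 - (154 + 56*(-223))) = 8*(-197 - (154 - 12488)) = 8*(-197 - 1*(-12334)) = 8*(-197 + 12334) = 8*12137 = 97096)
h = -188642
h + H = -188642 + 97096 = -91546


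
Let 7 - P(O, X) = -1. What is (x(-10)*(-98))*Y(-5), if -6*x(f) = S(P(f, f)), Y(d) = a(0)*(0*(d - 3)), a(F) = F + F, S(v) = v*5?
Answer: 0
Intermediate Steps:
P(O, X) = 8 (P(O, X) = 7 - 1*(-1) = 7 + 1 = 8)
S(v) = 5*v
a(F) = 2*F
Y(d) = 0 (Y(d) = (2*0)*(0*(d - 3)) = 0*(0*(-3 + d)) = 0*0 = 0)
x(f) = -20/3 (x(f) = -5*8/6 = -1/6*40 = -20/3)
(x(-10)*(-98))*Y(-5) = -20/3*(-98)*0 = (1960/3)*0 = 0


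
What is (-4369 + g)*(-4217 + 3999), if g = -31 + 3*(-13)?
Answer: 967702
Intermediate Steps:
g = -70 (g = -31 - 39 = -70)
(-4369 + g)*(-4217 + 3999) = (-4369 - 70)*(-4217 + 3999) = -4439*(-218) = 967702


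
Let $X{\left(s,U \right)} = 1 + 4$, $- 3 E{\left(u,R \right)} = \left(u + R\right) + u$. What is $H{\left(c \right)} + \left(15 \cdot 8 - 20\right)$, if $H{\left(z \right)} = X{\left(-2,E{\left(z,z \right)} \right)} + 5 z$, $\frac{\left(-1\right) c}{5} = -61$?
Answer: $1630$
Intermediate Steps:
$c = 305$ ($c = \left(-5\right) \left(-61\right) = 305$)
$E{\left(u,R \right)} = - \frac{2 u}{3} - \frac{R}{3}$ ($E{\left(u,R \right)} = - \frac{\left(u + R\right) + u}{3} = - \frac{\left(R + u\right) + u}{3} = - \frac{R + 2 u}{3} = - \frac{2 u}{3} - \frac{R}{3}$)
$X{\left(s,U \right)} = 5$
$H{\left(z \right)} = 5 + 5 z$
$H{\left(c \right)} + \left(15 \cdot 8 - 20\right) = \left(5 + 5 \cdot 305\right) + \left(15 \cdot 8 - 20\right) = \left(5 + 1525\right) + \left(120 - 20\right) = 1530 + 100 = 1630$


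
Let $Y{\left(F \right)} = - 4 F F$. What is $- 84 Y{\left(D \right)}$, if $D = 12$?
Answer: $48384$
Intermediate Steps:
$Y{\left(F \right)} = - 4 F^{2}$
$- 84 Y{\left(D \right)} = - 84 \left(- 4 \cdot 12^{2}\right) = - 84 \left(\left(-4\right) 144\right) = \left(-84\right) \left(-576\right) = 48384$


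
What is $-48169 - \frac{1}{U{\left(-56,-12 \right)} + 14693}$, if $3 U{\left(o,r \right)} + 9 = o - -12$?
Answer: $- \frac{2120688397}{44026} \approx -48169.0$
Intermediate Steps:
$U{\left(o,r \right)} = 1 + \frac{o}{3}$ ($U{\left(o,r \right)} = -3 + \frac{o - -12}{3} = -3 + \frac{o + 12}{3} = -3 + \frac{12 + o}{3} = -3 + \left(4 + \frac{o}{3}\right) = 1 + \frac{o}{3}$)
$-48169 - \frac{1}{U{\left(-56,-12 \right)} + 14693} = -48169 - \frac{1}{\left(1 + \frac{1}{3} \left(-56\right)\right) + 14693} = -48169 - \frac{1}{\left(1 - \frac{56}{3}\right) + 14693} = -48169 - \frac{1}{- \frac{53}{3} + 14693} = -48169 - \frac{1}{\frac{44026}{3}} = -48169 - \frac{3}{44026} = - \frac{2120688397}{44026}$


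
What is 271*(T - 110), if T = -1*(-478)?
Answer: 99728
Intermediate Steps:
T = 478
271*(T - 110) = 271*(478 - 110) = 271*368 = 99728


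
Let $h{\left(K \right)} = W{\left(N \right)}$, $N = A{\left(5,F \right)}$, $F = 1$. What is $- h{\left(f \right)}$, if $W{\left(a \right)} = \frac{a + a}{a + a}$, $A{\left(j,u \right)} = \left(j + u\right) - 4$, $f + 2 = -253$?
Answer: $-1$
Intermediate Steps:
$f = -255$ ($f = -2 - 253 = -255$)
$A{\left(j,u \right)} = -4 + j + u$
$N = 2$ ($N = -4 + 5 + 1 = 2$)
$W{\left(a \right)} = 1$ ($W{\left(a \right)} = \frac{2 a}{2 a} = 2 a \frac{1}{2 a} = 1$)
$h{\left(K \right)} = 1$
$- h{\left(f \right)} = \left(-1\right) 1 = -1$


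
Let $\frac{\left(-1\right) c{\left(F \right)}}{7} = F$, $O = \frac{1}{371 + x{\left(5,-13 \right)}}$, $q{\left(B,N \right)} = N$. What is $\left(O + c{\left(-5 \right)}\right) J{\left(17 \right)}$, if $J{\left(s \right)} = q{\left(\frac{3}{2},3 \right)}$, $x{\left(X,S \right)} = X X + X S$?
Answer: $\frac{34758}{331} \approx 105.01$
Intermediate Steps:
$x{\left(X,S \right)} = X^{2} + S X$
$J{\left(s \right)} = 3$
$O = \frac{1}{331}$ ($O = \frac{1}{371 + 5 \left(-13 + 5\right)} = \frac{1}{371 + 5 \left(-8\right)} = \frac{1}{371 - 40} = \frac{1}{331} \approx 0.0030211$)
$c{\left(F \right)} = - 7 F$
$\left(O + c{\left(-5 \right)}\right) J{\left(17 \right)} = \left(\frac{1}{331} - -35\right) 3 = \left(\frac{1}{331} + 35\right) 3 = \frac{11586}{331} \cdot 3 = \frac{34758}{331}$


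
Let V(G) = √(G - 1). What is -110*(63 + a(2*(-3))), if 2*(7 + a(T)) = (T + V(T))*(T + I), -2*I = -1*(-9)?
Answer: -9625 + 1155*I*√7/2 ≈ -9625.0 + 1527.9*I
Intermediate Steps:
I = -9/2 (I = -(-1)*(-9)/2 = -½*9 = -9/2 ≈ -4.5000)
V(G) = √(-1 + G)
a(T) = -7 + (-9/2 + T)*(T + √(-1 + T))/2 (a(T) = -7 + ((T + √(-1 + T))*(T - 9/2))/2 = -7 + ((T + √(-1 + T))*(-9/2 + T))/2 = -7 + ((-9/2 + T)*(T + √(-1 + T)))/2 = -7 + (-9/2 + T)*(T + √(-1 + T))/2)
-110*(63 + a(2*(-3))) = -110*(63 + (-7 + (2*(-3))²/2 - 9*(-3)/2 - 9*√(-1 + 2*(-3))/4 + (2*(-3))*√(-1 + 2*(-3))/2)) = -110*(63 + (-7 + (½)*(-6)² - 9/4*(-6) - 9*√(-1 - 6)/4 + (½)*(-6)*√(-1 - 6))) = -110*(63 + (-7 + (½)*36 + 27/2 - 9*I*√7/4 + (½)*(-6)*√(-7))) = -110*(63 + (-7 + 18 + 27/2 - 9*I*√7/4 + (½)*(-6)*(I*√7))) = -110*(63 + (-7 + 18 + 27/2 - 9*I*√7/4 - 3*I*√7)) = -110*(63 + (49/2 - 21*I*√7/4)) = -110*(175/2 - 21*I*√7/4) = -9625 + 1155*I*√7/2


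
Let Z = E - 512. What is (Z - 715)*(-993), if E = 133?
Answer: 1086342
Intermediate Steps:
Z = -379 (Z = 133 - 512 = -379)
(Z - 715)*(-993) = (-379 - 715)*(-993) = -1094*(-993) = 1086342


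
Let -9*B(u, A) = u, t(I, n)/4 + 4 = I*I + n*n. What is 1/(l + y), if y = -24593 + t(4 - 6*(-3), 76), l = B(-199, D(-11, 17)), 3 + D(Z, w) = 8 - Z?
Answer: 9/4078 ≈ 0.0022070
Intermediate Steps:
t(I, n) = -16 + 4*I**2 + 4*n**2 (t(I, n) = -16 + 4*(I*I + n*n) = -16 + 4*(I**2 + n**2) = -16 + (4*I**2 + 4*n**2) = -16 + 4*I**2 + 4*n**2)
D(Z, w) = 5 - Z (D(Z, w) = -3 + (8 - Z) = 5 - Z)
B(u, A) = -u/9
l = 199/9 (l = -1/9*(-199) = 199/9 ≈ 22.111)
y = 431 (y = -24593 + (-16 + 4*(4 - 6*(-3))**2 + 4*76**2) = -24593 + (-16 + 4*(4 + 18)**2 + 4*5776) = -24593 + (-16 + 4*22**2 + 23104) = -24593 + (-16 + 4*484 + 23104) = -24593 + (-16 + 1936 + 23104) = -24593 + 25024 = 431)
1/(l + y) = 1/(199/9 + 431) = 1/(4078/9) = 9/4078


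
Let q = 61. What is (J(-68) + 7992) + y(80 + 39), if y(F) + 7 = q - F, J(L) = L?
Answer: 7859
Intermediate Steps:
y(F) = 54 - F (y(F) = -7 + (61 - F) = 54 - F)
(J(-68) + 7992) + y(80 + 39) = (-68 + 7992) + (54 - (80 + 39)) = 7924 + (54 - 1*119) = 7924 + (54 - 119) = 7924 - 65 = 7859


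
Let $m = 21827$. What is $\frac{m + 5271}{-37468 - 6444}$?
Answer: $- \frac{13549}{21956} \approx -0.6171$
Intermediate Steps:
$\frac{m + 5271}{-37468 - 6444} = \frac{21827 + 5271}{-37468 - 6444} = \frac{27098}{-43912} = 27098 \left(- \frac{1}{43912}\right) = - \frac{13549}{21956}$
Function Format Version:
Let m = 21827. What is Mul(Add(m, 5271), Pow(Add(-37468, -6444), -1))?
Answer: Rational(-13549, 21956) ≈ -0.61710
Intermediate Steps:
Mul(Add(m, 5271), Pow(Add(-37468, -6444), -1)) = Mul(Add(21827, 5271), Pow(Add(-37468, -6444), -1)) = Mul(27098, Pow(-43912, -1)) = Mul(27098, Rational(-1, 43912)) = Rational(-13549, 21956)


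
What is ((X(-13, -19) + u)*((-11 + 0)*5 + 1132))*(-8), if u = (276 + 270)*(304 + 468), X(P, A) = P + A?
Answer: -3631471680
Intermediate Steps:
X(P, A) = A + P
u = 421512 (u = 546*772 = 421512)
((X(-13, -19) + u)*((-11 + 0)*5 + 1132))*(-8) = (((-19 - 13) + 421512)*((-11 + 0)*5 + 1132))*(-8) = ((-32 + 421512)*(-11*5 + 1132))*(-8) = (421480*(-55 + 1132))*(-8) = (421480*1077)*(-8) = 453933960*(-8) = -3631471680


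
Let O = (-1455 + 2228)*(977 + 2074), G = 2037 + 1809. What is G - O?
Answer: -2354577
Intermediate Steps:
G = 3846
O = 2358423 (O = 773*3051 = 2358423)
G - O = 3846 - 1*2358423 = 3846 - 2358423 = -2354577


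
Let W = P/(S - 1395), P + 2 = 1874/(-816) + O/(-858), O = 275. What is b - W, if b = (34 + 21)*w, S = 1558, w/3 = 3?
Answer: 142659243/288184 ≈ 495.03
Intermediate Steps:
w = 9 (w = 3*3 = 9)
b = 495 (b = (34 + 21)*9 = 55*9 = 495)
P = -8163/1768 (P = -2 + (1874/(-816) + 275/(-858)) = -2 + (1874*(-1/816) + 275*(-1/858)) = -2 + (-937/408 - 25/78) = -2 - 4627/1768 = -8163/1768 ≈ -4.6171)
W = -8163/288184 (W = -8163/(1768*(1558 - 1395)) = -8163/1768/163 = -8163/1768*1/163 = -8163/288184 ≈ -0.028326)
b - W = 495 - 1*(-8163/288184) = 495 + 8163/288184 = 142659243/288184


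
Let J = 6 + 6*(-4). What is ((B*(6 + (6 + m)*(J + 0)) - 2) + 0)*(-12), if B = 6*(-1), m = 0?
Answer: -7320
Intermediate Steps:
J = -18 (J = 6 - 24 = -18)
B = -6
((B*(6 + (6 + m)*(J + 0)) - 2) + 0)*(-12) = ((-6*(6 + (6 + 0)*(-18 + 0)) - 2) + 0)*(-12) = ((-6*(6 + 6*(-18)) - 2) + 0)*(-12) = ((-6*(6 - 108) - 2) + 0)*(-12) = ((-6*(-102) - 2) + 0)*(-12) = ((612 - 2) + 0)*(-12) = (610 + 0)*(-12) = 610*(-12) = -7320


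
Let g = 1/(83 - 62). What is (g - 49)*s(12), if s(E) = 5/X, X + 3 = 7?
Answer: -1285/21 ≈ -61.190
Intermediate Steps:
X = 4 (X = -3 + 7 = 4)
s(E) = 5/4
g = 1/21 ≈ 0.047619
(g - 49)*s(12) = (1/21 - 49)*(5/4) = -1028/21*5/4 = -1285/21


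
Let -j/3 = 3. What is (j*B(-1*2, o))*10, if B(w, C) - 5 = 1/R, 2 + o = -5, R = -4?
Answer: -855/2 ≈ -427.50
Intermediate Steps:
o = -7 (o = -2 - 5 = -7)
j = -9 (j = -3*3 = -9)
B(w, C) = 19/4 (B(w, C) = 5 + 1/(-4) = 5 - ¼ = 19/4)
(j*B(-1*2, o))*10 = -9*19/4*10 = -171/4*10 = -855/2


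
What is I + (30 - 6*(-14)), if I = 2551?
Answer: 2665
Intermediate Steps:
I + (30 - 6*(-14)) = 2551 + (30 - 6*(-14)) = 2551 + (30 + 84) = 2551 + 114 = 2665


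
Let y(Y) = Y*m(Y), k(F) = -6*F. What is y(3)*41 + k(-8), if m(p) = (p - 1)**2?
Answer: 540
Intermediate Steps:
m(p) = (-1 + p)**2
y(Y) = Y*(-1 + Y)**2
y(3)*41 + k(-8) = (3*(-1 + 3)**2)*41 - 6*(-8) = (3*2**2)*41 + 48 = (3*4)*41 + 48 = 12*41 + 48 = 492 + 48 = 540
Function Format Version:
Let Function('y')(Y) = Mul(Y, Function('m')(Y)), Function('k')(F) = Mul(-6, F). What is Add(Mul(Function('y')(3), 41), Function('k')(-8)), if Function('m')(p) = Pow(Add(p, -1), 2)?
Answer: 540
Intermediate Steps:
Function('m')(p) = Pow(Add(-1, p), 2)
Function('y')(Y) = Mul(Y, Pow(Add(-1, Y), 2))
Add(Mul(Function('y')(3), 41), Function('k')(-8)) = Add(Mul(Mul(3, Pow(Add(-1, 3), 2)), 41), Mul(-6, -8)) = Add(Mul(Mul(3, Pow(2, 2)), 41), 48) = Add(Mul(Mul(3, 4), 41), 48) = Add(Mul(12, 41), 48) = Add(492, 48) = 540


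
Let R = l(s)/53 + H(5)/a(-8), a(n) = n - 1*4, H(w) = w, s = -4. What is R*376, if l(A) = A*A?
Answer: -6862/159 ≈ -43.157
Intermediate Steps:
a(n) = -4 + n (a(n) = n - 4 = -4 + n)
l(A) = A²
R = -73/636 (R = (-4)²/53 + 5/(-4 - 8) = 16*(1/53) + 5/(-12) = 16/53 + 5*(-1/12) = 16/53 - 5/12 = -73/636 ≈ -0.11478)
R*376 = -73/636*376 = -6862/159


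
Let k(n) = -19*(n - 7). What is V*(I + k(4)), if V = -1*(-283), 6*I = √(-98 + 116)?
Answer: 16131 + 283*√2/2 ≈ 16331.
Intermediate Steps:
k(n) = 133 - 19*n (k(n) = -19*(-7 + n) = 133 - 19*n)
I = √2/2 (I = √(-98 + 116)/6 = √18/6 = (3*√2)/6 = √2/2 ≈ 0.70711)
V = 283
V*(I + k(4)) = 283*(√2/2 + (133 - 19*4)) = 283*(√2/2 + (133 - 76)) = 283*(√2/2 + 57) = 283*(57 + √2/2) = 16131 + 283*√2/2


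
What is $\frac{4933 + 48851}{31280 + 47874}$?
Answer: $\frac{26892}{39577} \approx 0.67949$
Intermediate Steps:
$\frac{4933 + 48851}{31280 + 47874} = \frac{53784}{79154} = 53784 \cdot \frac{1}{79154} = \frac{26892}{39577}$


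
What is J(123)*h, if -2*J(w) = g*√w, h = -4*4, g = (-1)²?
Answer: 8*√123 ≈ 88.724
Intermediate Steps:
g = 1
h = -16
J(w) = -√w/2
J(123)*h = -√123/2*(-16) = 8*√123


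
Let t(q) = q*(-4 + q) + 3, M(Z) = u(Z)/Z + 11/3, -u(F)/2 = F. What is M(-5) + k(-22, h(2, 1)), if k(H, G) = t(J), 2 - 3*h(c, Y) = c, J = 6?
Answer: 50/3 ≈ 16.667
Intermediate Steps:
u(F) = -2*F
h(c, Y) = ⅔ - c/3
M(Z) = 5/3 (M(Z) = (-2*Z)/Z + 11/3 = -2 + 11*(⅓) = -2 + 11/3 = 5/3)
t(q) = 3 + q*(-4 + q)
k(H, G) = 15 (k(H, G) = 3 + 6² - 4*6 = 3 + 36 - 24 = 15)
M(-5) + k(-22, h(2, 1)) = 5/3 + 15 = 50/3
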